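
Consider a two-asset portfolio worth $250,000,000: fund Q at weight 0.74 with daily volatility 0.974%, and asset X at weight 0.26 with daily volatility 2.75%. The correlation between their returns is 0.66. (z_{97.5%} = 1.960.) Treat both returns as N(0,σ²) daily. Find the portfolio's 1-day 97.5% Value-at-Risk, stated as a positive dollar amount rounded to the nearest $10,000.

σ_p² = 0.74²·0.974² + 0.26²·2.75² + 2·0.66·0.74·0.26·0.974·2.75 = 1.7110 (%²).
σ_p = √1.7110 = 1.308%.
VaR = 1.960 × 1.308% = 2.564%; on $250,000,000 that is $6,410,000.

$6,410,000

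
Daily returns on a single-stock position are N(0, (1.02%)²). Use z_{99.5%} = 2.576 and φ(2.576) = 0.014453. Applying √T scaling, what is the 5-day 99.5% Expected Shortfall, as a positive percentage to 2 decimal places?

σ_{5d} = 1.02% × √5 = 2.281%.
ES multiplier = φ(z)/(1−α) = 0.014453/0.005 = 2.891.
ES = 2.281% × 2.891 = 6.594%.

6.59%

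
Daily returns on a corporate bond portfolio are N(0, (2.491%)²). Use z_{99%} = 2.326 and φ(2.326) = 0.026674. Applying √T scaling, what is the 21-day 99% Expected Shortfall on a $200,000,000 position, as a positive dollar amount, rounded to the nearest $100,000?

σ_{21d} = 2.491% × √21 = 11.415%.
ES multiplier = φ(z)/(1−α) = 0.026674/0.01 = 2.667.
ES = 11.415% × 2.667 = 30.444%; on $200,000,000: $60,888,000.

$60,900,000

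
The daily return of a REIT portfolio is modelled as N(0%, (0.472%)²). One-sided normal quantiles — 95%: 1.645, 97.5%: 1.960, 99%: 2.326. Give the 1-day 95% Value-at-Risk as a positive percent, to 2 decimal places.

VaR = z·σ = 1.645 × 0.472% = 0.776%.

0.78%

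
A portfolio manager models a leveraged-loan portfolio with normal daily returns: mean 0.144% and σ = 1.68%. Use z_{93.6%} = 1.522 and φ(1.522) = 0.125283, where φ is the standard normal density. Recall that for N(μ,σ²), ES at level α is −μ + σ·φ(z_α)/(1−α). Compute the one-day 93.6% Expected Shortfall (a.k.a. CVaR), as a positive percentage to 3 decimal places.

Tail multiplier: φ(z)/(1−α) = 0.125283 / 0.064 = 1.958.
ES = −(0.144%) + 1.68% × 1.958 = 3.145%.

3.145%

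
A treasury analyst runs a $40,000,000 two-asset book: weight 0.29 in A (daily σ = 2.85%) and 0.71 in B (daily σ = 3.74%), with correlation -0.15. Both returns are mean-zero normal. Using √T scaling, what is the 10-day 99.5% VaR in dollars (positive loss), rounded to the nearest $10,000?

σ_p = √(0.29²·2.85² + 0.71²·3.74² + 2·-0.15·0.29·0.71·2.85·3.74) = 2.660%.
σ_{10d} = 2.660% × √10 = 8.412%.
z(99.5%) = 2.576.
VaR = 2.576 × 8.412% = 21.669%; on $40,000,000 that is $8,667,600.

$8,670,000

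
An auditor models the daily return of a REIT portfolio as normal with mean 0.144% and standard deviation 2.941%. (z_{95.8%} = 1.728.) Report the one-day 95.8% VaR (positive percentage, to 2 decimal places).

VaR = −μ + z·σ = −(0.144%) + 1.728 × 2.941% = 4.938%.

4.94%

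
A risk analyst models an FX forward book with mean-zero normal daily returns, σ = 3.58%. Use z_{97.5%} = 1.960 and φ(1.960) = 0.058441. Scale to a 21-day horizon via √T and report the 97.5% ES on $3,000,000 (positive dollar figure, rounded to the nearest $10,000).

σ_{21d} = 3.58% × √21 = 16.406%.
ES multiplier = φ(z)/(1−α) = 0.058441/0.025 = 2.338.
ES = 16.406% × 2.338 = 38.357%; on $3,000,000: $1,150,710.

$1,150,000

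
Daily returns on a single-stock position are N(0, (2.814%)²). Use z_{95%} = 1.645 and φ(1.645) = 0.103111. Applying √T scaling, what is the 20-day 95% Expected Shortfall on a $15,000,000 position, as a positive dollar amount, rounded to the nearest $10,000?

σ_{20d} = 2.814% × √20 = 12.585%.
ES multiplier = φ(z)/(1−α) = 0.103111/0.05 = 2.062.
ES = 12.585% × 2.062 = 25.950%; on $15,000,000: $3,892,500.

$3,890,000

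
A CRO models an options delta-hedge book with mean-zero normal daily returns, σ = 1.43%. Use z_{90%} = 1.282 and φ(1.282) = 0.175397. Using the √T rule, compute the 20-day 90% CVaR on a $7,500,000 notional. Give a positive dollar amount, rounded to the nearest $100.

$841,300

σ_{20d} = 1.43% × √20 = 6.395%.
ES multiplier = φ(z)/(1−α) = 0.175397/0.1 = 1.754.
ES = 6.395% × 1.754 = 11.217%; on $7,500,000: $841,275.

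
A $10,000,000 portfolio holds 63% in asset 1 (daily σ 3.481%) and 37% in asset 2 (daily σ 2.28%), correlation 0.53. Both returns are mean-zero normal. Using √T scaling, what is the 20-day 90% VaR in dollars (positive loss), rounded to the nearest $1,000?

$1,568,000

σ_p = √(0.63²·3.481² + 0.37²·2.28² + 2·0.53·0.63·0.37·3.481·2.28) = 2.735%.
σ_{20d} = 2.735% × √20 = 12.231%.
z(90%) = 1.282.
VaR = 1.282 × 12.231% = 15.680%; on $10,000,000 that is $1,568,000.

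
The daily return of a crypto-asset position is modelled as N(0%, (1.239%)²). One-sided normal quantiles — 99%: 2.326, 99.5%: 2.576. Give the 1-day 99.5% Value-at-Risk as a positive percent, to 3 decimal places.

VaR = z·σ = 2.576 × 1.239% = 3.192%.

3.192%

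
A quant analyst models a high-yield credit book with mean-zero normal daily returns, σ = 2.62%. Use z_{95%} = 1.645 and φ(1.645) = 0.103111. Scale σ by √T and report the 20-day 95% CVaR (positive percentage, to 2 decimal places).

24.16%

σ_{20d} = 2.62% × √20 = 11.717%.
ES multiplier = φ(z)/(1−α) = 0.103111/0.05 = 2.062.
ES = 11.717% × 2.062 = 24.160%.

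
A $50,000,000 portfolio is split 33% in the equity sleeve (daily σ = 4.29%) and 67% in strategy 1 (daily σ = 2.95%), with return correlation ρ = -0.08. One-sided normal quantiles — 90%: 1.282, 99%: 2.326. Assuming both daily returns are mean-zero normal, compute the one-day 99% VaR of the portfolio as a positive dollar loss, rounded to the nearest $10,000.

σ_p² = 0.33²·4.29² + 0.67²·2.95² + 2·-0.08·0.33·0.67·4.29·2.95 = 5.4631 (%²).
σ_p = √5.4631 = 2.337%.
VaR = 2.326 × 2.337% = 5.436%; on $50,000,000 that is $2,718,000.

$2,720,000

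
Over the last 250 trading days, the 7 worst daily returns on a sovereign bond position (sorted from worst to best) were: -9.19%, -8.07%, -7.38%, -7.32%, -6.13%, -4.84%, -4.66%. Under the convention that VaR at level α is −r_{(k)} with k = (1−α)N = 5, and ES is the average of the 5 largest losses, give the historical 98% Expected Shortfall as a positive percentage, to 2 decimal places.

The 5 worst returns sum to -38.09%.
ES = −(-38.09%) / 5 = 7.618% ≈ 7.62%.

7.62%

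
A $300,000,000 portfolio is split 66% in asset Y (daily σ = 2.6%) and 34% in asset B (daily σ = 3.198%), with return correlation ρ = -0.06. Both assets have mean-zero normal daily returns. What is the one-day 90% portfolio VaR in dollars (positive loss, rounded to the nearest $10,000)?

$7,600,000

σ_p² = 0.66²·2.6² + 0.34²·3.198² + 2·-0.06·0.66·0.34·2.6·3.198 = 3.9030 (%²).
σ_p = √3.9030 = 1.976%.
At 90%, z = 1.282.
VaR = 1.282 × 1.976% = 2.533%; on $300,000,000 that is $7,599,000.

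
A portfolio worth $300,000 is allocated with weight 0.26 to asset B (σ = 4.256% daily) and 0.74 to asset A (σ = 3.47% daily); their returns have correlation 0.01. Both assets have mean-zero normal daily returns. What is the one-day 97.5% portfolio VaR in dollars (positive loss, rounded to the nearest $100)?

σ_p² = 0.26²·4.256² + 0.74²·3.47² + 2·0.01·0.26·0.74·4.256·3.47 = 7.8749 (%²).
σ_p = √7.8749 = 2.806%.
At 97.5%, z = 1.960.
VaR = 1.960 × 2.806% = 5.500%; on $300,000 that is $16,500.

$16,500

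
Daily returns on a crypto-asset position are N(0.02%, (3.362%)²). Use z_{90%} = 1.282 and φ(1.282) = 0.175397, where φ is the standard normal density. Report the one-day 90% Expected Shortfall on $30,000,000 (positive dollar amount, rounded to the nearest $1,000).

$1,763,000

Tail multiplier: φ(z)/(1−α) = 0.175397 / 0.1 = 1.754.
ES = −(0.02%) + 3.362% × 1.754 = 5.877%.
On $30,000,000: 0.05877 × $30,000,000 = $1,763,100.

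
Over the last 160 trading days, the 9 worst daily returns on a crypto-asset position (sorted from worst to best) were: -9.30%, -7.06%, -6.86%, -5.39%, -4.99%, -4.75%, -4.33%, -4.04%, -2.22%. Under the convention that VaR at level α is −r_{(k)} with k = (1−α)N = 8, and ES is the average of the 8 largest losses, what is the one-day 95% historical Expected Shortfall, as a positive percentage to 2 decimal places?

5.84%

The 8 worst returns sum to -46.72%.
ES = −(-46.72%) / 8 = 5.84%.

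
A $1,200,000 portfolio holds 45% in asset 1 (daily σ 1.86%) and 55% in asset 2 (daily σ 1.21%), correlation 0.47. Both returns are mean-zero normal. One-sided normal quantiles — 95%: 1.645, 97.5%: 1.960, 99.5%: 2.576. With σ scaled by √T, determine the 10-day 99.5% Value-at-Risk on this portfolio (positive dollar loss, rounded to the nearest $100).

$126,200

σ_p = √(0.45²·1.86² + 0.55²·1.21² + 2·0.47·0.45·0.55·1.86·1.21) = 1.291%.
σ_{10d} = 1.291% × √10 = 4.083%.
VaR = 2.576 × 4.083% = 10.518%; on $1,200,000 that is $126,216.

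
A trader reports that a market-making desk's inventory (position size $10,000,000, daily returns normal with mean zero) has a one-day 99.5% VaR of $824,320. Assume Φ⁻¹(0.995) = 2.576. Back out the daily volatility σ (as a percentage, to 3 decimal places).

3.200%

VaR as a fraction: $824,320 / $10,000,000 = 8.243%.
σ = VaR / z = 8.243% / 2.576 = 3.200%.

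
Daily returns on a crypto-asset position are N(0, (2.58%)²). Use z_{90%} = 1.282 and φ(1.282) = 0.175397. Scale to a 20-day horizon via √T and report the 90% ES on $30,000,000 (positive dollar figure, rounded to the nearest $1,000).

$6,071,000

σ_{20d} = 2.58% × √20 = 11.538%.
ES multiplier = φ(z)/(1−α) = 0.175397/0.1 = 1.754.
ES = 11.538% × 1.754 = 20.238%; on $30,000,000: $6,071,400.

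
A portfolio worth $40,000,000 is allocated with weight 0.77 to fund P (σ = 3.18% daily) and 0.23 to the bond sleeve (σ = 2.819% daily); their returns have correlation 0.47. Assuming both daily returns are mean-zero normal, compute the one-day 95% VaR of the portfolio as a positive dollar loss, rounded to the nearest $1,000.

$1,850,000

σ_p² = 0.77²·3.18² + 0.23²·2.819² + 2·0.47·0.77·0.23·3.18·2.819 = 7.9084 (%²).
σ_p = √7.9084 = 2.812%.
At 95%, z = 1.645.
VaR = 1.645 × 2.812% = 4.626%; on $40,000,000 that is $1,850,400.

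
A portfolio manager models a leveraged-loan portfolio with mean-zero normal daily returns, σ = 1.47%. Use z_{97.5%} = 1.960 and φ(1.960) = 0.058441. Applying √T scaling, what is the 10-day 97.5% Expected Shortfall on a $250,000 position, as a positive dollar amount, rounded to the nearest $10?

$27,170

σ_{10d} = 1.47% × √10 = 4.649%.
ES multiplier = φ(z)/(1−α) = 0.058441/0.025 = 2.338.
ES = 4.649% × 2.338 = 10.869%; on $250,000: $27,172.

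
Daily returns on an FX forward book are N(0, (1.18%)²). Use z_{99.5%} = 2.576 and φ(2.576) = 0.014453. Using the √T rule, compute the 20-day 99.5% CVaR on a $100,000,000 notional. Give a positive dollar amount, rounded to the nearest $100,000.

σ_{20d} = 1.18% × √20 = 5.277%.
ES multiplier = φ(z)/(1−α) = 0.014453/0.005 = 2.891.
ES = 5.277% × 2.891 = 15.256%; on $100,000,000: $15,256,000.

$15,300,000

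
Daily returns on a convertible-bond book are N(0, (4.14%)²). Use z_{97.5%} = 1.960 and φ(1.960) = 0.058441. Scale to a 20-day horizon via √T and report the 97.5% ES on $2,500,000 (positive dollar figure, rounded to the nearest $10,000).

$1,080,000

σ_{20d} = 4.14% × √20 = 18.515%.
ES multiplier = φ(z)/(1−α) = 0.058441/0.025 = 2.338.
ES = 18.515% × 2.338 = 43.288%; on $2,500,000: $1,082,200.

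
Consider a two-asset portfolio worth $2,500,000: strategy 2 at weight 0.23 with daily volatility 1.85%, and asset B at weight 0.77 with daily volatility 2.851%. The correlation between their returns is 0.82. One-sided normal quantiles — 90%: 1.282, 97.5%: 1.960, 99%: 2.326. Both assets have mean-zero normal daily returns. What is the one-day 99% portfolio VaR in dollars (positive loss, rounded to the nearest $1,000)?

σ_p² = 0.23²·1.85² + 0.77²·2.851² + 2·0.82·0.23·0.77·1.85·2.851 = 6.5322 (%²).
σ_p = √6.5322 = 2.556%.
VaR = 2.326 × 2.556% = 5.945%; on $2,500,000 that is $148,625.

$149,000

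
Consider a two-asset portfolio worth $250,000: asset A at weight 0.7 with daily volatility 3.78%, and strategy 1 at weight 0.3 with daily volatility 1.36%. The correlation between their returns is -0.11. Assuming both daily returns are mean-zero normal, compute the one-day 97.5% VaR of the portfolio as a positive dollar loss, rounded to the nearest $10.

$12,900

σ_p² = 0.7²·3.78² + 0.3²·1.36² + 2·-0.11·0.7·0.3·3.78·1.36 = 6.9303 (%²).
σ_p = √6.9303 = 2.633%.
At 97.5%, z = 1.960.
VaR = 1.960 × 2.633% = 5.161%; on $250,000 that is $12,902.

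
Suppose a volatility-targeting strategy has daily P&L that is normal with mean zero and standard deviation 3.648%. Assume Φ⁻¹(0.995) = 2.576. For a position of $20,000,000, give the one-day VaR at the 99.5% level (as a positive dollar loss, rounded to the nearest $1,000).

$1,879,000

VaR = z·σ = 2.576 × 3.648% = 9.397%.
On $20,000,000: 0.09397 × $20,000,000 = $1,879,400.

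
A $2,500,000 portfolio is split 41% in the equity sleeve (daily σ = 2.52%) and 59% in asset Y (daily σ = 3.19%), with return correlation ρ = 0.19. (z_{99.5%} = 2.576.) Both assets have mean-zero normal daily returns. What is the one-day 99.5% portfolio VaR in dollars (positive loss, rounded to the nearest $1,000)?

σ_p² = 0.41²·2.52² + 0.59²·3.19² + 2·0.19·0.41·0.59·2.52·3.19 = 5.3487 (%²).
σ_p = √5.3487 = 2.313%.
VaR = 2.576 × 2.313% = 5.958%; on $2,500,000 that is $148,950.

$149,000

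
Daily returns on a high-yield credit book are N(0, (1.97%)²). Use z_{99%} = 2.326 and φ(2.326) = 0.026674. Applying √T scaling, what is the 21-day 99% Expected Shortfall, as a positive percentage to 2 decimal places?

σ_{21d} = 1.97% × √21 = 9.028%.
ES multiplier = φ(z)/(1−α) = 0.026674/0.01 = 2.667.
ES = 9.028% × 2.667 = 24.078%.

24.08%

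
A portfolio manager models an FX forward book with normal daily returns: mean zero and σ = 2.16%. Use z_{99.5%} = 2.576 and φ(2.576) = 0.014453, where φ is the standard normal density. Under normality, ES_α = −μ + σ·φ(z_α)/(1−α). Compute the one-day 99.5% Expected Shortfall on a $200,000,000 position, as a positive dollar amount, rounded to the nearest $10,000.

$12,490,000

Tail multiplier: φ(z)/(1−α) = 0.014453 / 0.005 = 2.891.
ES = 2.16% × 2.891 = 6.245%.
On $200,000,000: 0.06245 × $200,000,000 = $12,490,000.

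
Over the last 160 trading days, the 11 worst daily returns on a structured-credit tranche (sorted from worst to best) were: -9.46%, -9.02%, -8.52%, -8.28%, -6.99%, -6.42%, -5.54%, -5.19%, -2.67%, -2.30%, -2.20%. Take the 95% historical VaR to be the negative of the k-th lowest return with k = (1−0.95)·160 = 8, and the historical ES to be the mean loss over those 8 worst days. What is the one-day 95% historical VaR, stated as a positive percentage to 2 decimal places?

5.19%

k = 8; the 8th lowest return is -5.19%, so VaR = 5.19%.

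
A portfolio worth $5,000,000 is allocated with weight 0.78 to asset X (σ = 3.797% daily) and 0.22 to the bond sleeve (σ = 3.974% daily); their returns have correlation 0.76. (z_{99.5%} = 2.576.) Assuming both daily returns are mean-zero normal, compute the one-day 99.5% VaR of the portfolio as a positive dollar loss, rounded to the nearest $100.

σ_p² = 0.78²·3.797² + 0.22²·3.974² + 2·0.76·0.78·0.22·3.797·3.974 = 13.4716 (%²).
σ_p = √13.4716 = 3.670%.
VaR = 2.576 × 3.670% = 9.454%; on $5,000,000 that is $472,700.

$472,700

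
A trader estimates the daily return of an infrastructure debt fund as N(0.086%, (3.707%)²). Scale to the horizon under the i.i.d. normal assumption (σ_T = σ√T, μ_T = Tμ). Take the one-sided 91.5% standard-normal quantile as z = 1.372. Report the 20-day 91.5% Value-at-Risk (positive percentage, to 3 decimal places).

σ_{20d} = 3.707% × √20 = 16.578%; μ_{20d} = 20 × 0.086% = 1.720%.
VaR = −(1.720%) + 1.372 × 16.578% = 21.025%.

21.025%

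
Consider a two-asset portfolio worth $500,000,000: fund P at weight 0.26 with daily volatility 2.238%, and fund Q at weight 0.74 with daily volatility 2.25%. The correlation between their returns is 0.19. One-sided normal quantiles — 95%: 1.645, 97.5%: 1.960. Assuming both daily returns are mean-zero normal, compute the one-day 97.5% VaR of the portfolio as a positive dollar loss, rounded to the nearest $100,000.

$18,300,000

σ_p² = 0.26²·2.238² + 0.74²·2.25² + 2·0.19·0.26·0.74·2.238·2.25 = 3.4790 (%²).
σ_p = √3.4790 = 1.865%.
VaR = 1.960 × 1.865% = 3.655%; on $500,000,000 that is $18,275,000.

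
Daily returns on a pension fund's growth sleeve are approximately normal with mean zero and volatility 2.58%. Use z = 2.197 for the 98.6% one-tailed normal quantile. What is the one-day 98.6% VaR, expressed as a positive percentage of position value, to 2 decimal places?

5.67%

VaR = z·σ = 2.197 × 2.58% = 5.668%.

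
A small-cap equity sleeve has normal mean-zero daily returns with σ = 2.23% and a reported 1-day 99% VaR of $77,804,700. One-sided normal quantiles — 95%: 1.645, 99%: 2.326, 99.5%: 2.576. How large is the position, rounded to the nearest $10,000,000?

VaR as a fraction of value: z·σ = 2.326 × 2.23% = 5.18698%.
Position = $77,804,700 / 0.0518698 = $1,500,000,000.

$1,500,000,000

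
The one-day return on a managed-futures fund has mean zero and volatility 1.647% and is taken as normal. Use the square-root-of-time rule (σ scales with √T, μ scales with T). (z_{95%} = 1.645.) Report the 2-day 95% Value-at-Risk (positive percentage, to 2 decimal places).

σ_{2d} = 1.647% × √2 = 2.329%.
VaR = 1.645 × 2.329% = 3.831%.

3.83%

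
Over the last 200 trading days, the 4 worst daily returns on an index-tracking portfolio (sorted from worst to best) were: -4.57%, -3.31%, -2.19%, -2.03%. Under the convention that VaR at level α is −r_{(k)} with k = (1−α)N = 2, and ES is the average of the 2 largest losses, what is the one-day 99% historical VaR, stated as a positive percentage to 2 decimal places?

k = 2; the 2nd lowest return is -3.31%, so VaR = 3.31%.

3.31%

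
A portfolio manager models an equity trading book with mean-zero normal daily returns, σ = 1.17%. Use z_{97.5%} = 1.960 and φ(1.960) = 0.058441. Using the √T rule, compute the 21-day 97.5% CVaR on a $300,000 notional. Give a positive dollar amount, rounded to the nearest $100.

$37,600

σ_{21d} = 1.17% × √21 = 5.362%.
ES multiplier = φ(z)/(1−α) = 0.058441/0.025 = 2.338.
ES = 5.362% × 2.338 = 12.536%; on $300,000: $37,608.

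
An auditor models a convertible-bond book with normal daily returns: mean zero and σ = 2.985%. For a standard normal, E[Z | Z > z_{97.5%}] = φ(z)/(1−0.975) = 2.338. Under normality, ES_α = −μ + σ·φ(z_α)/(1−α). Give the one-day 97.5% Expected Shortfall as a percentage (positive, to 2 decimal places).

ES = 2.985% × 2.338 = 6.979%.

6.98%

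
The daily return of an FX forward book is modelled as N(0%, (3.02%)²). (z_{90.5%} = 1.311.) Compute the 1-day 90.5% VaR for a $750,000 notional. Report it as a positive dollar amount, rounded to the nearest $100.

VaR = z·σ = 1.311 × 3.02% = 3.959%.
On $750,000: 0.03959 × $750,000 = $29,692.

$29,700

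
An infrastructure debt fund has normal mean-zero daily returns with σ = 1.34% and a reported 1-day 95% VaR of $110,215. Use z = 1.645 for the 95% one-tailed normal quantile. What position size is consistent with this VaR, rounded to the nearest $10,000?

VaR as a fraction of value: z·σ = 1.645 × 1.34% = 2.2043%.
Position = $110,215 / 0.022043 = $5,000,000.

$5,000,000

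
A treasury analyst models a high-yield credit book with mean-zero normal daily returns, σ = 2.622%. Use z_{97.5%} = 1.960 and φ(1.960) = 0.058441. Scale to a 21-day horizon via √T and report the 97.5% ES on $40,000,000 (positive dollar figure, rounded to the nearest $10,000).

$11,240,000

σ_{21d} = 2.622% × √21 = 12.016%.
ES multiplier = φ(z)/(1−α) = 0.058441/0.025 = 2.338.
ES = 12.016% × 2.338 = 28.093%; on $40,000,000: $11,237,200.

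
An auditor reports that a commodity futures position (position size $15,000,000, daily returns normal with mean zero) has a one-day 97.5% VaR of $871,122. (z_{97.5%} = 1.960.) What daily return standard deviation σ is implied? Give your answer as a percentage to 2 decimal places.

VaR as a fraction: $871,122 / $15,000,000 = 5.807%.
σ = VaR / z = 5.807% / 1.960 = 2.963%.

2.96%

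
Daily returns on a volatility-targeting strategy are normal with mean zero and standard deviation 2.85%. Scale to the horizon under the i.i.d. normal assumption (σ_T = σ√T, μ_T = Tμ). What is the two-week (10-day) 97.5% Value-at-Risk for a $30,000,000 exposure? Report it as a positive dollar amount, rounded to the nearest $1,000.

At 97.5%, z = 1.960.
σ_{10d} = 2.85% × √10 = 9.012%.
VaR = 1.960 × 9.012% = 17.664%.
On $30,000,000: 0.17664 × $30,000,000 = $5,299,200.

$5,299,000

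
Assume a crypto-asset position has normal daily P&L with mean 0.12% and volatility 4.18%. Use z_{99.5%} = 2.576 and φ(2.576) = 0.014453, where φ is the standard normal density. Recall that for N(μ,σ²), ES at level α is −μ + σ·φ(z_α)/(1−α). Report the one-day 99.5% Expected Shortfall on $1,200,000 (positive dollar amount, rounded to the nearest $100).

$143,600

Tail multiplier: φ(z)/(1−α) = 0.014453 / 0.005 = 2.891.
ES = −(0.12%) + 4.18% × 2.891 = 11.964%.
On $1,200,000: 0.11964 × $1,200,000 = $143,568.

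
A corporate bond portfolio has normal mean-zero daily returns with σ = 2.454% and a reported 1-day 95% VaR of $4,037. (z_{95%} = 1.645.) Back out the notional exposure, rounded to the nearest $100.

VaR as a fraction of value: z·σ = 1.645 × 2.454% = 4.03683%.
Position = $4,037 / 0.0403683 = $100,004.

$100,000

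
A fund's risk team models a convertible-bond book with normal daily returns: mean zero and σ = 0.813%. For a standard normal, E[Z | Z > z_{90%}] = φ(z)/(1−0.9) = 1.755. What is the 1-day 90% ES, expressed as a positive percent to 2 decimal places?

ES = 0.813% × 1.755 = 1.427%.

1.43%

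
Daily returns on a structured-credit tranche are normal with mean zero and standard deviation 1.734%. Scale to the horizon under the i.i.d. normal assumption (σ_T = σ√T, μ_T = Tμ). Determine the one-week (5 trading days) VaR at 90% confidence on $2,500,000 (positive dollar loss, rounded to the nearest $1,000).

At 90%, z = 1.282.
σ_{5d} = 1.734% × √5 = 3.877%.
VaR = 1.282 × 3.877% = 4.970%.
On $2,500,000: 0.04970 × $2,500,000 = $124,250.

$124,000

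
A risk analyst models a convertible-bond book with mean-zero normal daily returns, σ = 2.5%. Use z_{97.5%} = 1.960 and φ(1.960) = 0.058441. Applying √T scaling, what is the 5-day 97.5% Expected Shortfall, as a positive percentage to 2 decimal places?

σ_{5d} = 2.5% × √5 = 5.590%.
ES multiplier = φ(z)/(1−α) = 0.058441/0.025 = 2.338.
ES = 5.590% × 2.338 = 13.069%.

13.07%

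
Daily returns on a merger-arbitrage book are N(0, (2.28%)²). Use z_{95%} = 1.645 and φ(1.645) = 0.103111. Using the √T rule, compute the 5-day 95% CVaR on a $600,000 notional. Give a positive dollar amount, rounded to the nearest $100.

σ_{5d} = 2.28% × √5 = 5.098%.
ES multiplier = φ(z)/(1−α) = 0.103111/0.05 = 2.062.
ES = 5.098% × 2.062 = 10.512%; on $600,000: $63,072.

$63,100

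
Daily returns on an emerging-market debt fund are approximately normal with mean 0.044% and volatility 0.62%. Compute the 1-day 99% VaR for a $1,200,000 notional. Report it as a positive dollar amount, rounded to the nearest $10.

$16,780

At 99% one-sided, z = 2.326.
VaR = −μ + z·σ = −(0.044%) + 2.326 × 0.62% = 1.398%.
On $1,200,000: 0.01398 × $1,200,000 = $16,776.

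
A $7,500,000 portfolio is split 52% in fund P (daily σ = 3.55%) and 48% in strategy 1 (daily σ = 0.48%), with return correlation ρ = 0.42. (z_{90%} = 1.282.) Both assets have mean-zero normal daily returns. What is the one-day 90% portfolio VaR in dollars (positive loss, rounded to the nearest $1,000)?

σ_p² = 0.52²·3.55² + 0.48²·0.48² + 2·0.42·0.52·0.48·3.55·0.48 = 3.8181 (%²).
σ_p = √3.8181 = 1.954%.
VaR = 1.282 × 1.954% = 2.505%; on $7,500,000 that is $187,875.

$188,000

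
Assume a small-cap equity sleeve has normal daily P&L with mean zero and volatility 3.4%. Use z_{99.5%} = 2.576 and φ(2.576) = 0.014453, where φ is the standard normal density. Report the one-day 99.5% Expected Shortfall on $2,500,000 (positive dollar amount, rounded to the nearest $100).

$245,700

Tail multiplier: φ(z)/(1−α) = 0.014453 / 0.005 = 2.891.
ES = 3.4% × 2.891 = 9.829%.
On $2,500,000: 0.09829 × $2,500,000 = $245,725.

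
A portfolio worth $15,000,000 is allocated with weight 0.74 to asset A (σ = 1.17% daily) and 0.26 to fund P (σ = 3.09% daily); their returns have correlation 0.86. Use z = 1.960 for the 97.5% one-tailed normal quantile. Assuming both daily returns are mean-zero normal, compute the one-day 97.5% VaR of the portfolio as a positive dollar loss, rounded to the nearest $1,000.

$473,000

σ_p² = 0.74²·1.17² + 0.26²·3.09² + 2·0.86·0.74·0.26·1.17·3.09 = 2.5915 (%²).
σ_p = √2.5915 = 1.610%.
VaR = 1.960 × 1.610% = 3.156%; on $15,000,000 that is $473,400.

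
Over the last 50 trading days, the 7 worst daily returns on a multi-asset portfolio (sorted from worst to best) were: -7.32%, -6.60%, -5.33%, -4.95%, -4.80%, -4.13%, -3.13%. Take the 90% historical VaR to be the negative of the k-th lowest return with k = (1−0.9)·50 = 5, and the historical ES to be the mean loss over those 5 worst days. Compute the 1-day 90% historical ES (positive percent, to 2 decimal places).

5.80%

The 5 worst returns sum to -29.00%.
ES = −(-29.00%) / 5 = 5.8% ≈ 5.80%.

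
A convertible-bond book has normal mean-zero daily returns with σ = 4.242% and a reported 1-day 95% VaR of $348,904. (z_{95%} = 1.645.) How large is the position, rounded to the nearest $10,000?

VaR as a fraction of value: z·σ = 1.645 × 4.242% = 6.97809%.
Position = $348,904 / 0.0697809 = $4,999,993.

$5,000,000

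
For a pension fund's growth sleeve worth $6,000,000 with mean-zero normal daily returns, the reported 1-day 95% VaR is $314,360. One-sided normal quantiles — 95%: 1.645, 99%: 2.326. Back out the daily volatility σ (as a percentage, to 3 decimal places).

3.185%

VaR as a fraction: $314,360 / $6,000,000 = 5.239%.
σ = VaR / z = 5.239% / 1.645 = 3.185%.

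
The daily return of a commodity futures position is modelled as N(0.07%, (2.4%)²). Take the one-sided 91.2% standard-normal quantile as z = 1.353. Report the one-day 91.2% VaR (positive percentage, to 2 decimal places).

VaR = −μ + z·σ = −(0.07%) + 1.353 × 2.4% = 3.177%.

3.18%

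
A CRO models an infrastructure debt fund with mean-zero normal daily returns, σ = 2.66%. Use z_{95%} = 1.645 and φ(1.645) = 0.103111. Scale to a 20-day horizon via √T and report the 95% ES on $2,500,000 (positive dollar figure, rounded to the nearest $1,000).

$613,000

σ_{20d} = 2.66% × √20 = 11.896%.
ES multiplier = φ(z)/(1−α) = 0.103111/0.05 = 2.062.
ES = 11.896% × 2.062 = 24.530%; on $2,500,000: $613,250.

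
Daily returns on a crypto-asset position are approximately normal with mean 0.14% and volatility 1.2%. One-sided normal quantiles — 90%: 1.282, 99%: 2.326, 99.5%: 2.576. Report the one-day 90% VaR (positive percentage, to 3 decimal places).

VaR = −μ + z·σ = −(0.14%) + 1.282 × 1.2% = 1.398%.

1.398%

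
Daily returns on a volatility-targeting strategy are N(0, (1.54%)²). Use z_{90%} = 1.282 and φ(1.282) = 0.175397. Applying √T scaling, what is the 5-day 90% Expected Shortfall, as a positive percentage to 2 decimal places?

σ_{5d} = 1.54% × √5 = 3.444%.
ES multiplier = φ(z)/(1−α) = 0.175397/0.1 = 1.754.
ES = 3.444% × 1.754 = 6.041%.

6.04%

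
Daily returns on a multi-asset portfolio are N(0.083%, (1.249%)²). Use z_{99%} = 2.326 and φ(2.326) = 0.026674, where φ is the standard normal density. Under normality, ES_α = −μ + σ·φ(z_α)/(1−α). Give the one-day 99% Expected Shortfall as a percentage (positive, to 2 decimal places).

Tail multiplier: φ(z)/(1−α) = 0.026674 / 0.01 = 2.667.
ES = −(0.083%) + 1.249% × 2.667 = 3.248%.

3.25%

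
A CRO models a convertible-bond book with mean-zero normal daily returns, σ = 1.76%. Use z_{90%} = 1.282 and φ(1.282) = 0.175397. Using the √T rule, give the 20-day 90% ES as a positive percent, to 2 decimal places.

σ_{20d} = 1.76% × √20 = 7.871%.
ES multiplier = φ(z)/(1−α) = 0.175397/0.1 = 1.754.
ES = 7.871% × 1.754 = 13.806%.

13.81%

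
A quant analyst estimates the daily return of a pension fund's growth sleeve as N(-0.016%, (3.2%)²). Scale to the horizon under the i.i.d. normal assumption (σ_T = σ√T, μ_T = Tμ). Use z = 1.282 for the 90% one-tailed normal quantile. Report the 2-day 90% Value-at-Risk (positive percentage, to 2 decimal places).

5.83%

σ_{2d} = 3.2% × √2 = 4.525%; μ_{2d} = 2 × -0.016% = -0.032%.
VaR = −(-0.032%) + 1.282 × 4.525% = 5.833%.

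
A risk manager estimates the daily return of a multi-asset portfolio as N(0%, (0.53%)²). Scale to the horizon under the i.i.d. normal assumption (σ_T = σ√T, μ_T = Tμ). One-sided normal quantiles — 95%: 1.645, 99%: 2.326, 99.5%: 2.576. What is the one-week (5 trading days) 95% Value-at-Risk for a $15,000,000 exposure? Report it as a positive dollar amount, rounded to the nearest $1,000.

$292,000

σ_{5d} = 0.53% × √5 = 1.185%.
VaR = 1.645 × 1.185% = 1.949%.
On $15,000,000: 0.01949 × $15,000,000 = $292,350.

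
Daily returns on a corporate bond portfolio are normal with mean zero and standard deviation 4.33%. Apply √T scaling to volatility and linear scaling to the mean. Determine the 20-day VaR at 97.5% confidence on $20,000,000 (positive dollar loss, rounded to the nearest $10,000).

$7,590,000

At 97.5%, z = 1.960.
σ_{20d} = 4.33% × √20 = 19.364%.
VaR = 1.960 × 19.364% = 37.953%.
On $20,000,000: 0.37953 × $20,000,000 = $7,590,600.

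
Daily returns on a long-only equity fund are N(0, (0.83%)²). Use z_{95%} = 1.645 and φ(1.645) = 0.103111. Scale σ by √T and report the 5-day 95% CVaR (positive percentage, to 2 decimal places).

σ_{5d} = 0.83% × √5 = 1.856%.
ES multiplier = φ(z)/(1−α) = 0.103111/0.05 = 2.062.
ES = 1.856% × 2.062 = 3.827%.

3.83%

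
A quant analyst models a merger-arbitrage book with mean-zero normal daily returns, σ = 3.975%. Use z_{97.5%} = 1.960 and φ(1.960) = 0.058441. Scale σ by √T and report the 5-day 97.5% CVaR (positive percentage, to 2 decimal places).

20.78%

σ_{5d} = 3.975% × √5 = 8.888%.
ES multiplier = φ(z)/(1−α) = 0.058441/0.025 = 2.338.
ES = 8.888% × 2.338 = 20.780%.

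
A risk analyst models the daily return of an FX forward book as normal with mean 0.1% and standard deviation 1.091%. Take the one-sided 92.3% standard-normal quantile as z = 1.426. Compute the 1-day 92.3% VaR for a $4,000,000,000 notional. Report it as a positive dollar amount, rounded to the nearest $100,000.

VaR = −μ + z·σ = −(0.1%) + 1.426 × 1.091% = 1.456%.
On $4,000,000,000: 0.01456 × $4,000,000,000 = $58,240,000.

$58,200,000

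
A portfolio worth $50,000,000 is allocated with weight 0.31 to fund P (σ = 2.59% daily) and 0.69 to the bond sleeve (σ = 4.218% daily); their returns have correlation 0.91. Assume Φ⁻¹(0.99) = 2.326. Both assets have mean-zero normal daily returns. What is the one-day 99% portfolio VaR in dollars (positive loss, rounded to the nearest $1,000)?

σ_p² = 0.31²·2.59² + 0.69²·4.218² + 2·0.91·0.31·0.69·2.59·4.218 = 13.3681 (%²).
σ_p = √13.3681 = 3.656%.
VaR = 2.326 × 3.656% = 8.504%; on $50,000,000 that is $4,252,000.

$4,252,000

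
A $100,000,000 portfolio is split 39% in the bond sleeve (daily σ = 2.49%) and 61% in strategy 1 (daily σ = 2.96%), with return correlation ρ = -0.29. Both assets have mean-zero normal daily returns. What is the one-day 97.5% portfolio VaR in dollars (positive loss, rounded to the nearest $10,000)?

σ_p² = 0.39²·2.49² + 0.61²·2.96² + 2·-0.29·0.39·0.61·2.49·2.96 = 3.1862 (%²).
σ_p = √3.1862 = 1.785%.
At 97.5%, z = 1.960.
VaR = 1.960 × 1.785% = 3.499%; on $100,000,000 that is $3,499,000.

$3,500,000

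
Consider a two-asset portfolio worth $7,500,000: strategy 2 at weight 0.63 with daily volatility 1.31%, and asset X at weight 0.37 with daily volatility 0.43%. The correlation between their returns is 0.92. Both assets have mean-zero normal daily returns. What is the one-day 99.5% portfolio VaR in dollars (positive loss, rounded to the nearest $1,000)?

σ_p² = 0.63²·1.31² + 0.37²·0.43² + 2·0.92·0.63·0.37·1.31·0.43 = 0.9480 (%²).
σ_p = √0.9480 = 0.974%.
At 99.5%, z = 2.576.
VaR = 2.576 × 0.974% = 2.509%; on $7,500,000 that is $188,175.

$188,000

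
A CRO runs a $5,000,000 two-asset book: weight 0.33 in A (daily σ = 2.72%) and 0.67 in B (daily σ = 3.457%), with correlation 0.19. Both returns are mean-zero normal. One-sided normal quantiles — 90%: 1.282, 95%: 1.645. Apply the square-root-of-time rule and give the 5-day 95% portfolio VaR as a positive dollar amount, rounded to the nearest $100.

σ_p = √(0.33²·2.72² + 0.67²·3.457² + 2·0.19·0.33·0.67·2.72·3.457) = 2.638%.
σ_{5d} = 2.638% × √5 = 5.899%.
VaR = 1.645 × 5.899% = 9.704%; on $5,000,000 that is $485,200.

$485,200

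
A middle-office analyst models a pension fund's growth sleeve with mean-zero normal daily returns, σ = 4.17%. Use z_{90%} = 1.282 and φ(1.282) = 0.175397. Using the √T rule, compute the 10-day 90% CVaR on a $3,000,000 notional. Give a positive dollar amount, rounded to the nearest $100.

$693,900

σ_{10d} = 4.17% × √10 = 13.187%.
ES multiplier = φ(z)/(1−α) = 0.175397/0.1 = 1.754.
ES = 13.187% × 1.754 = 23.130%; on $3,000,000: $693,900.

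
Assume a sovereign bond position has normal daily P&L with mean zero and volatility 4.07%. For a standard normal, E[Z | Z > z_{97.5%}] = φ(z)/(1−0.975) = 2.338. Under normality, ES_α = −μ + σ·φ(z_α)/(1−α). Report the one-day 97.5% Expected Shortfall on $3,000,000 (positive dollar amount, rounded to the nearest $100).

ES = 4.07% × 2.338 = 9.516%.
On $3,000,000: 0.09516 × $3,000,000 = $285,480.

$285,500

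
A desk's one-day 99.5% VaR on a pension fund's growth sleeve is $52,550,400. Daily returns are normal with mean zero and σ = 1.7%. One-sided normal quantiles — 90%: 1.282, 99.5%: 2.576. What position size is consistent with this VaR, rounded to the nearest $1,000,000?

VaR as a fraction of value: z·σ = 2.576 × 1.7% = 4.3792%.
Position = $52,550,400 / 0.043792 = $1,200,000,000.

$1,200,000,000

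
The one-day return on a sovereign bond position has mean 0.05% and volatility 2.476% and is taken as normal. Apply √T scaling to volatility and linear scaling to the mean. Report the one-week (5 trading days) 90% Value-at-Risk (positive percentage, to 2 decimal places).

6.85%

At 90%, z = 1.282.
σ_{5d} = 2.476% × √5 = 5.537%; μ_{5d} = 5 × 0.05% = 0.250%.
VaR = −(0.250%) + 1.282 × 5.537% = 6.848%.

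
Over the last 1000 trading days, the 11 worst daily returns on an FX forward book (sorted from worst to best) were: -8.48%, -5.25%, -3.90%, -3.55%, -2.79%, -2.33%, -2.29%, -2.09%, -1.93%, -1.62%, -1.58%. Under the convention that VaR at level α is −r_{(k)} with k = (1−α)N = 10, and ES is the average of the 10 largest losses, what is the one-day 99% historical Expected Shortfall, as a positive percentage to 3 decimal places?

The 10 worst returns sum to -34.23%.
ES = −(-34.23%) / 10 = 3.423%.

3.423%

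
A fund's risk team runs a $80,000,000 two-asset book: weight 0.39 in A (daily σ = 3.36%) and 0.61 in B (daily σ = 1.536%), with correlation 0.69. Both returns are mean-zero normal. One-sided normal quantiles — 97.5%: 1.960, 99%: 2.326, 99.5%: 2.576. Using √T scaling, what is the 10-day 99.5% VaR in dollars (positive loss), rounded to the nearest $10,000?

σ_p = √(0.39²·3.36² + 0.61²·1.536² + 2·0.69·0.39·0.61·3.36·1.536) = 2.071%.
σ_{10d} = 2.071% × √10 = 6.549%.
VaR = 2.576 × 6.549% = 16.870%; on $80,000,000 that is $13,496,000.

$13,500,000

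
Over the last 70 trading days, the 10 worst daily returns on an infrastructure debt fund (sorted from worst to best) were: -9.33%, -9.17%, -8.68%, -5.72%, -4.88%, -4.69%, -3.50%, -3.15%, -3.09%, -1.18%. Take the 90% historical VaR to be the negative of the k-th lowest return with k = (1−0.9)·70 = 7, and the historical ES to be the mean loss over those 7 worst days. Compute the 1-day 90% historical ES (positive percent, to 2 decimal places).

The 7 worst returns sum to -45.97%.
ES = −(-45.97%) / 7 = 6.5671…% ≈ 6.57%.

6.57%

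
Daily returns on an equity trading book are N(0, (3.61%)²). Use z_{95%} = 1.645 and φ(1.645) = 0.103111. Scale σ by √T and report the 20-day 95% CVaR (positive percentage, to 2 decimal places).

33.29%

σ_{20d} = 3.61% × √20 = 16.144%.
ES multiplier = φ(z)/(1−α) = 0.103111/0.05 = 2.062.
ES = 16.144% × 2.062 = 33.289%.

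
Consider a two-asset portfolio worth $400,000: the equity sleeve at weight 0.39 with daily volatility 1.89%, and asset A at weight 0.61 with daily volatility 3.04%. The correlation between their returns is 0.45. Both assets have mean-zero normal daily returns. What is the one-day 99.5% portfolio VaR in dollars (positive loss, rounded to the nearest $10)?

σ_p² = 0.39²·1.89² + 0.61²·3.04² + 2·0.45·0.39·0.61·1.89·3.04 = 5.2123 (%²).
σ_p = √5.2123 = 2.283%.
At 99.5%, z = 2.576.
VaR = 2.576 × 2.283% = 5.881%; on $400,000 that is $23,524.

$23,520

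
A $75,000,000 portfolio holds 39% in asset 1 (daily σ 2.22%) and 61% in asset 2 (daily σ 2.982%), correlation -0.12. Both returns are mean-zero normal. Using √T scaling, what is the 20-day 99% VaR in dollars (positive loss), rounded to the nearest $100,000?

$15,000,000

σ_p = √(0.39²·2.22² + 0.61²·2.982² + 2·-0.12·0.39·0.61·2.22·2.982) = 1.918%.
σ_{20d} = 1.918% × √20 = 8.578%.
z(99%) = 2.326.
VaR = 2.326 × 8.578% = 19.952%; on $75,000,000 that is $14,964,000.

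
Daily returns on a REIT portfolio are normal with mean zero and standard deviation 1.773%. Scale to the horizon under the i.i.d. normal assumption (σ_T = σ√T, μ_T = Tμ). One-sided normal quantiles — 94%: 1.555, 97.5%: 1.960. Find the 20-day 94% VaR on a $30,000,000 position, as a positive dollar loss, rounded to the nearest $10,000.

$3,700,000

σ_{20d} = 1.773% × √20 = 7.929%.
VaR = 1.555 × 7.929% = 12.330%.
On $30,000,000: 0.12330 × $30,000,000 = $3,699,000.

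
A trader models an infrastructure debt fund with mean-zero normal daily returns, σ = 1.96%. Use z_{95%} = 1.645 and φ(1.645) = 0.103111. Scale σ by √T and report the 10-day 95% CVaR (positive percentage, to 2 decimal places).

σ_{10d} = 1.96% × √10 = 6.198%.
ES multiplier = φ(z)/(1−α) = 0.103111/0.05 = 2.062.
ES = 6.198% × 2.062 = 12.780%.

12.78%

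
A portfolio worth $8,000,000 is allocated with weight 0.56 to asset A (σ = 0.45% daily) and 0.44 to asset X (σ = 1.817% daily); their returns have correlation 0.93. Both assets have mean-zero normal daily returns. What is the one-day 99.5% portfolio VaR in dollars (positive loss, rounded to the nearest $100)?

$213,900

σ_p² = 0.56²·0.45² + 0.44²·1.817² + 2·0.93·0.56·0.44·0.45·1.817 = 1.0774 (%²).
σ_p = √1.0774 = 1.038%.
At 99.5%, z = 2.576.
VaR = 2.576 × 1.038% = 2.674%; on $8,000,000 that is $213,920.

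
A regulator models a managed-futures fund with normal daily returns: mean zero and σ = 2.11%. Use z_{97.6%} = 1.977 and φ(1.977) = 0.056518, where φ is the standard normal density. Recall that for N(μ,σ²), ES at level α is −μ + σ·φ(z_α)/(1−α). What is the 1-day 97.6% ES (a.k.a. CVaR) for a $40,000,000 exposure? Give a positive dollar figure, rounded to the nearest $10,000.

$1,990,000

Tail multiplier: φ(z)/(1−α) = 0.056518 / 0.024 = 2.355.
ES = 2.11% × 2.355 = 4.969%.
On $40,000,000: 0.04969 × $40,000,000 = $1,987,600.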